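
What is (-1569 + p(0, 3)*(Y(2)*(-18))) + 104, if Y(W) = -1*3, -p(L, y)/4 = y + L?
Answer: -2113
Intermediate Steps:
p(L, y) = -4*L - 4*y (p(L, y) = -4*(y + L) = -4*(L + y) = -4*L - 4*y)
Y(W) = -3
(-1569 + p(0, 3)*(Y(2)*(-18))) + 104 = (-1569 + (-4*0 - 4*3)*(-3*(-18))) + 104 = (-1569 + (0 - 12)*54) + 104 = (-1569 - 12*54) + 104 = (-1569 - 648) + 104 = -2217 + 104 = -2113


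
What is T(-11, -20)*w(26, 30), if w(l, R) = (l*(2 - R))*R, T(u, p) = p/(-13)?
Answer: -33600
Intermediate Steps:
T(u, p) = -p/13 (T(u, p) = p*(-1/13) = -p/13)
w(l, R) = R*l*(2 - R)
T(-11, -20)*w(26, 30) = (-1/13*(-20))*(30*26*(2 - 1*30)) = 20*(30*26*(2 - 30))/13 = 20*(30*26*(-28))/13 = (20/13)*(-21840) = -33600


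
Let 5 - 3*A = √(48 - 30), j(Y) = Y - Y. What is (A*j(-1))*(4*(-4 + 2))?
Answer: 0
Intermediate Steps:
j(Y) = 0
A = 5/3 - √2 (A = 5/3 - √(48 - 30)/3 = 5/3 - √2 ≈ 0.25245)
(A*j(-1))*(4*(-4 + 2)) = ((5/3 - √2)*0)*(4*(-4 + 2)) = 0*(4*(-2)) = 0*(-8) = 0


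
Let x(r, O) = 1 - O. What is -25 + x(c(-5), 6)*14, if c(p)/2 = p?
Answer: -95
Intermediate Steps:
c(p) = 2*p
-25 + x(c(-5), 6)*14 = -25 + (1 - 1*6)*14 = -25 + (1 - 6)*14 = -25 - 5*14 = -25 - 70 = -95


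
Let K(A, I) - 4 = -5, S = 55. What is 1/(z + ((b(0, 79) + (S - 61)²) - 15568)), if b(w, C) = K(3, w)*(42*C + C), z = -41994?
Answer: -1/60923 ≈ -1.6414e-5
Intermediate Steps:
K(A, I) = -1 (K(A, I) = 4 - 5 = -1)
b(w, C) = -43*C (b(w, C) = -(42*C + C) = -43*C)
1/(z + ((b(0, 79) + (S - 61)²) - 15568)) = 1/(-41994 + ((-43*79 + (55 - 61)²) - 15568)) = 1/(-41994 + ((-3397 + (-6)²) - 15568)) = 1/(-41994 + ((-3397 + 36) - 15568)) = 1/(-41994 + (-3361 - 15568)) = 1/(-41994 - 18929) = 1/(-60923) = -1/60923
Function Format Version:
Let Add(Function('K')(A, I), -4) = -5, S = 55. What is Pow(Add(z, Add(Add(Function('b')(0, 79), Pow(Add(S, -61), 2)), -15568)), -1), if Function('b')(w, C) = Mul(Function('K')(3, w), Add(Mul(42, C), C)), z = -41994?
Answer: Rational(-1, 60923) ≈ -1.6414e-5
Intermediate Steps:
Function('K')(A, I) = -1 (Function('K')(A, I) = Add(4, -5) = -1)
Function('b')(w, C) = Mul(-43, C) (Function('b')(w, C) = Mul(-1, Add(Mul(42, C), C)) = Mul(-1, Mul(43, C)) = Mul(-43, C))
Pow(Add(z, Add(Add(Function('b')(0, 79), Pow(Add(S, -61), 2)), -15568)), -1) = Pow(Add(-41994, Add(Add(Mul(-43, 79), Pow(Add(55, -61), 2)), -15568)), -1) = Pow(Add(-41994, Add(Add(-3397, Pow(-6, 2)), -15568)), -1) = Pow(Add(-41994, Add(Add(-3397, 36), -15568)), -1) = Pow(Add(-41994, Add(-3361, -15568)), -1) = Pow(Add(-41994, -18929), -1) = Pow(-60923, -1) = Rational(-1, 60923)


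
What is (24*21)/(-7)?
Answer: -72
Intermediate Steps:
(24*21)/(-7) = 504*(-1/7) = -72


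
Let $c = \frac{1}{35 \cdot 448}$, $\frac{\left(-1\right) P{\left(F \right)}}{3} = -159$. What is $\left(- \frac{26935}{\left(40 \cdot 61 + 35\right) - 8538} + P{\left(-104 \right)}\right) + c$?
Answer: $\frac{45769706543}{95067840} \approx 481.44$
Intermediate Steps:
$P{\left(F \right)} = 477$ ($P{\left(F \right)} = \left(-3\right) \left(-159\right) = 477$)
$c = \frac{1}{15680} \approx 6.3775 \cdot 10^{-5}$
$\left(- \frac{26935}{\left(40 \cdot 61 + 35\right) - 8538} + P{\left(-104 \right)}\right) + c = \left(- \frac{26935}{\left(40 \cdot 61 + 35\right) - 8538} + 477\right) + \frac{1}{15680} = \left(- \frac{26935}{\left(2440 + 35\right) - 8538} + 477\right) + \frac{1}{15680} = \left(- \frac{26935}{2475 - 8538} + 477\right) + \frac{1}{15680} = \left(- \frac{26935}{-6063} + 477\right) + \frac{1}{15680} = \left(\left(-26935\right) \left(- \frac{1}{6063}\right) + 477\right) + \frac{1}{15680} = \left(\frac{26935}{6063} + 477\right) + \frac{1}{15680} = \frac{2918986}{6063} + \frac{1}{15680} = \frac{45769706543}{95067840}$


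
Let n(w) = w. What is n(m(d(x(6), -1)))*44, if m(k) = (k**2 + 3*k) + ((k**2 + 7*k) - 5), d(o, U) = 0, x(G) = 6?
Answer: -220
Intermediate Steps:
m(k) = -5 + 2*k**2 + 10*k (m(k) = (k**2 + 3*k) + (-5 + k**2 + 7*k) = -5 + 2*k**2 + 10*k)
n(m(d(x(6), -1)))*44 = (-5 + 2*0**2 + 10*0)*44 = (-5 + 2*0 + 0)*44 = (-5 + 0 + 0)*44 = -5*44 = -220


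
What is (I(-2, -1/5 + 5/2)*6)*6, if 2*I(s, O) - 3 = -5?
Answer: -36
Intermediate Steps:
I(s, O) = -1 (I(s, O) = 3/2 + (1/2)*(-5) = 3/2 - 5/2 = -1)
(I(-2, -1/5 + 5/2)*6)*6 = -1*6*6 = -6*6 = -36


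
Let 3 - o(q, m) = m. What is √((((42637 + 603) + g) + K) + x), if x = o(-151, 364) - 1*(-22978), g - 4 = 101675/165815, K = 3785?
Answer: √76596270462179/33163 ≈ 263.91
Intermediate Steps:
o(q, m) = 3 - m
g = 152987/33163 (g = 4 + 101675/165815 = 4 + 101675*(1/165815) = 4 + 20335/33163 = 152987/33163 ≈ 4.6132)
x = 22617 (x = (3 - 1*364) - 1*(-22978) = (3 - 364) + 22978 = -361 + 22978 = 22617)
√((((42637 + 603) + g) + K) + x) = √((((42637 + 603) + 152987/33163) + 3785) + 22617) = √(((43240 + 152987/33163) + 3785) + 22617) = √((1434121107/33163 + 3785) + 22617) = √(1559643062/33163 + 22617) = √(2309690633/33163) = √76596270462179/33163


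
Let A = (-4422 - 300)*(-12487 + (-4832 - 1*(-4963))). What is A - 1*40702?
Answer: 58304330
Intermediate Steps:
A = 58345032 (A = -4722*(-12487 + (-4832 + 4963)) = -4722*(-12487 + 131) = -4722*(-12356) = 58345032)
A - 1*40702 = 58345032 - 1*40702 = 58345032 - 40702 = 58304330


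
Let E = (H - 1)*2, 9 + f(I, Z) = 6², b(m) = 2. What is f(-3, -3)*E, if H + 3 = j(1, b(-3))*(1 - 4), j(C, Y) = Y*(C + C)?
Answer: -864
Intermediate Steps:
f(I, Z) = 27 (f(I, Z) = -9 + 6² = -9 + 36 = 27)
j(C, Y) = 2*C*Y (j(C, Y) = Y*(2*C) = 2*C*Y)
H = -15 (H = -3 + (2*1*2)*(1 - 4) = -3 + 4*(-3) = -3 - 12 = -15)
E = -32 (E = (-15 - 1)*2 = -16*2 = -32)
f(-3, -3)*E = 27*(-32) = -864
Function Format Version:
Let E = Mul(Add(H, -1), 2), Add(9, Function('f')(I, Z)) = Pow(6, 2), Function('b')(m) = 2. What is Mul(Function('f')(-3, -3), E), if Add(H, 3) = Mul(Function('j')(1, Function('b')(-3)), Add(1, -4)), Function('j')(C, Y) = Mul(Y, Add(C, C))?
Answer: -864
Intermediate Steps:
Function('f')(I, Z) = 27 (Function('f')(I, Z) = Add(-9, Pow(6, 2)) = Add(-9, 36) = 27)
Function('j')(C, Y) = Mul(2, C, Y) (Function('j')(C, Y) = Mul(Y, Mul(2, C)) = Mul(2, C, Y))
H = -15 (H = Add(-3, Mul(Mul(2, 1, 2), Add(1, -4))) = Add(-3, Mul(4, -3)) = Add(-3, -12) = -15)
E = -32 (E = Mul(Add(-15, -1), 2) = Mul(-16, 2) = -32)
Mul(Function('f')(-3, -3), E) = Mul(27, -32) = -864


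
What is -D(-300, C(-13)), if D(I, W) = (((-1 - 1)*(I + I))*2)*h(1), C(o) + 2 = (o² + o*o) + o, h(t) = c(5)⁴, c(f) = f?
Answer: -1500000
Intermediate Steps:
h(t) = 625 (h(t) = 5⁴ = 625)
C(o) = -2 + o + 2*o² (C(o) = -2 + ((o² + o*o) + o) = -2 + ((o² + o²) + o) = -2 + (2*o² + o) = -2 + (o + 2*o²) = -2 + o + 2*o²)
D(I, W) = -5000*I (D(I, W) = (((-1 - 1)*(I + I))*2)*625 = (-4*I*2)*625 = -8*I*625 = -5000*I)
-D(-300, C(-13)) = -(-5000)*(-300) = -1*1500000 = -1500000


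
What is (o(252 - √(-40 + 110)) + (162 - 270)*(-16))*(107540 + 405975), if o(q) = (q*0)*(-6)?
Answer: 887353920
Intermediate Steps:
o(q) = 0 (o(q) = 0*(-6) = 0)
(o(252 - √(-40 + 110)) + (162 - 270)*(-16))*(107540 + 405975) = (0 + (162 - 270)*(-16))*(107540 + 405975) = (0 - 108*(-16))*513515 = (0 + 1728)*513515 = 1728*513515 = 887353920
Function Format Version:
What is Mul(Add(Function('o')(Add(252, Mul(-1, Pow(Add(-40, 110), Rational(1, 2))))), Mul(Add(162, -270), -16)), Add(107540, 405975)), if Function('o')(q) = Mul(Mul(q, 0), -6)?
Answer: 887353920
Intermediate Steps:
Function('o')(q) = 0 (Function('o')(q) = Mul(0, -6) = 0)
Mul(Add(Function('o')(Add(252, Mul(-1, Pow(Add(-40, 110), Rational(1, 2))))), Mul(Add(162, -270), -16)), Add(107540, 405975)) = Mul(Add(0, Mul(Add(162, -270), -16)), Add(107540, 405975)) = Mul(Add(0, Mul(-108, -16)), 513515) = Mul(Add(0, 1728), 513515) = Mul(1728, 513515) = 887353920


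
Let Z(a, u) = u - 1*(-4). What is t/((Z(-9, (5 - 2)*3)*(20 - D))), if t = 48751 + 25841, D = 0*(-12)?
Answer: 18648/65 ≈ 286.89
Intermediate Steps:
D = 0
t = 74592
Z(a, u) = 4 + u (Z(a, u) = u + 4 = 4 + u)
t/((Z(-9, (5 - 2)*3)*(20 - D))) = 74592/(((4 + (5 - 2)*3)*(20 - 1*0))) = 74592/(((4 + 3*3)*(20 + 0))) = 74592/(((4 + 9)*20)) = 74592/((13*20)) = 74592/260 = 74592*(1/260) = 18648/65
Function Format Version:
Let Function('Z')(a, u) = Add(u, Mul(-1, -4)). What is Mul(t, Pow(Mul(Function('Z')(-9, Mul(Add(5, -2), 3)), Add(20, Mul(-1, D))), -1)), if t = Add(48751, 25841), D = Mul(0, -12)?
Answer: Rational(18648, 65) ≈ 286.89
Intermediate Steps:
D = 0
t = 74592
Function('Z')(a, u) = Add(4, u) (Function('Z')(a, u) = Add(u, 4) = Add(4, u))
Mul(t, Pow(Mul(Function('Z')(-9, Mul(Add(5, -2), 3)), Add(20, Mul(-1, D))), -1)) = Mul(74592, Pow(Mul(Add(4, Mul(Add(5, -2), 3)), Add(20, Mul(-1, 0))), -1)) = Mul(74592, Pow(Mul(Add(4, Mul(3, 3)), Add(20, 0)), -1)) = Mul(74592, Pow(Mul(Add(4, 9), 20), -1)) = Mul(74592, Pow(Mul(13, 20), -1)) = Mul(74592, Pow(260, -1)) = Mul(74592, Rational(1, 260)) = Rational(18648, 65)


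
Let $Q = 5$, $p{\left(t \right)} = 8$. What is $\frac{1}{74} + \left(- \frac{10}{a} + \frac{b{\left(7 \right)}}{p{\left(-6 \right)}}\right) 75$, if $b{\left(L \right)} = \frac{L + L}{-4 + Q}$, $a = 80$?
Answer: $\frac{36079}{296} \approx 121.89$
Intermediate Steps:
$b{\left(L \right)} = 2 L$ ($b{\left(L \right)} = \frac{L + L}{-4 + 5} = \frac{2 L}{1} = 2 L 1 = 2 L$)
$\frac{1}{74} + \left(- \frac{10}{a} + \frac{b{\left(7 \right)}}{p{\left(-6 \right)}}\right) 75 = \frac{1}{74} + \left(- \frac{10}{80} + \frac{2 \cdot 7}{8}\right) 75 = \frac{1}{74} + \left(\left(-10\right) \frac{1}{80} + 14 \cdot \frac{1}{8}\right) 75 = \frac{1}{74} + \left(- \frac{1}{8} + \frac{7}{4}\right) 75 = \frac{1}{74} + \frac{13}{8} \cdot 75 = \frac{1}{74} + \frac{975}{8} = \frac{36079}{296}$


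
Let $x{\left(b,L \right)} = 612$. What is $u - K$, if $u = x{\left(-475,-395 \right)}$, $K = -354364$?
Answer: $354976$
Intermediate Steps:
$u = 612$
$u - K = 612 - -354364 = 612 + 354364 = 354976$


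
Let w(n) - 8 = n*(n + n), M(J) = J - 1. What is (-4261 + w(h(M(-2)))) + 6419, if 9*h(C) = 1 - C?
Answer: 175478/81 ≈ 2166.4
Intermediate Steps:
M(J) = -1 + J
h(C) = 1/9 - C/9 (h(C) = (1 - C)/9 = 1/9 - C/9)
w(n) = 8 + 2*n**2 (w(n) = 8 + n*(n + n) = 8 + n*(2*n) = 8 + 2*n**2)
(-4261 + w(h(M(-2)))) + 6419 = (-4261 + (8 + 2*(1/9 - (-1 - 2)/9)**2)) + 6419 = (-4261 + (8 + 2*(1/9 - 1/9*(-3))**2)) + 6419 = (-4261 + (8 + 2*(1/9 + 1/3)**2)) + 6419 = (-4261 + (8 + 2*(4/9)**2)) + 6419 = (-4261 + (8 + 2*(16/81))) + 6419 = (-4261 + (8 + 32/81)) + 6419 = (-4261 + 680/81) + 6419 = -344461/81 + 6419 = 175478/81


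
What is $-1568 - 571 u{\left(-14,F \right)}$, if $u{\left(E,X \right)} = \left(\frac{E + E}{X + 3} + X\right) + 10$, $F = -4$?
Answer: $-20982$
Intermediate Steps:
$u{\left(E,X \right)} = 10 + X + \frac{2 E}{3 + X}$ ($u{\left(E,X \right)} = \left(\frac{2 E}{3 + X} + X\right) + 10 = \left(X + \frac{2 E}{3 + X}\right) + 10 = 10 + X + \frac{2 E}{3 + X}$)
$-1568 - 571 u{\left(-14,F \right)} = -1568 - 571 \frac{30 + \left(-4\right)^{2} + 2 \left(-14\right) + 13 \left(-4\right)}{3 - 4} = -1568 - 571 \frac{30 + 16 - 28 - 52}{-1} = -1568 - 571 \left(\left(-1\right) \left(-34\right)\right) = -1568 - 19414 = -20982$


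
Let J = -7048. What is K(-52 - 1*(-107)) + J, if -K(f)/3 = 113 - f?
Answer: -7222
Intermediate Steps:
K(f) = -339 + 3*f (K(f) = -3*(113 - f) = -339 + 3*f)
K(-52 - 1*(-107)) + J = (-339 + 3*(-52 - 1*(-107))) - 7048 = (-339 + 3*(-52 + 107)) - 7048 = (-339 + 3*55) - 7048 = (-339 + 165) - 7048 = -174 - 7048 = -7222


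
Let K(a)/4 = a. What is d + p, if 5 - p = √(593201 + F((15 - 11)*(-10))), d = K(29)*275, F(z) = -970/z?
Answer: 31905 - √2372901/2 ≈ 31135.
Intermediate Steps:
K(a) = 4*a
d = 31900 (d = (4*29)*275 = 116*275 = 31900)
p = 5 - √2372901/2 (p = 5 - √(593201 - 970*(-1/(10*(15 - 11)))) = 5 - √(593201 - 970/(4*(-10))) = 5 - √(593201 - 970/(-40)) = 5 - √(593201 - 970*(-1/40)) = 5 - √(593201 + 97/4) = 5 - √(2372901/4) = 5 - √2372901/2 ≈ -765.21)
d + p = 31900 + (5 - √2372901/2) = 31905 - √2372901/2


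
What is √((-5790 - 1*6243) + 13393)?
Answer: 4*√85 ≈ 36.878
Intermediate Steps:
√((-5790 - 1*6243) + 13393) = √((-5790 - 6243) + 13393) = √(-12033 + 13393) = √1360 = 4*√85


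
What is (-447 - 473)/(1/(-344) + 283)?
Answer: -316480/97351 ≈ -3.2509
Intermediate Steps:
(-447 - 473)/(1/(-344) + 283) = -920/(-1/344 + 283) = -920/97351/344 = -920*344/97351 = -316480/97351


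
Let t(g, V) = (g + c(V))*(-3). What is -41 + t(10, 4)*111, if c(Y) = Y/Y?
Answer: -3704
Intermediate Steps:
c(Y) = 1
t(g, V) = -3 - 3*g (t(g, V) = (g + 1)*(-3) = (1 + g)*(-3) = -3 - 3*g)
-41 + t(10, 4)*111 = -41 + (-3 - 3*10)*111 = -41 + (-3 - 30)*111 = -41 - 33*111 = -41 - 3663 = -3704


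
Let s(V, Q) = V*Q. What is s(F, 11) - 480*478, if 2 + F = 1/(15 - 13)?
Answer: -458913/2 ≈ -2.2946e+5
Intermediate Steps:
F = -3/2 (F = -2 + 1/(15 - 13) = -2 + 1/2 = -2 + ½ = -3/2 ≈ -1.5000)
s(V, Q) = Q*V
s(F, 11) - 480*478 = 11*(-3/2) - 480*478 = -33/2 - 229440 = -458913/2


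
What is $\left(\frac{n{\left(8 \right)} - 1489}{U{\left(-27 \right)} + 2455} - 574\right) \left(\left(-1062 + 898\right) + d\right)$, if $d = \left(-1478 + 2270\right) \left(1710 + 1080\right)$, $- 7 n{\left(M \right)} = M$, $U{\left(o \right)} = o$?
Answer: $- \frac{5394607885165}{4249} \approx -1.2696 \cdot 10^{9}$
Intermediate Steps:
$n{\left(M \right)} = - \frac{M}{7}$
$d = 2209680$ ($d = 792 \cdot 2790 = 2209680$)
$\left(\frac{n{\left(8 \right)} - 1489}{U{\left(-27 \right)} + 2455} - 574\right) \left(\left(-1062 + 898\right) + d\right) = \left(\frac{\left(- \frac{1}{7}\right) 8 - 1489}{-27 + 2455} - 574\right) \left(\left(-1062 + 898\right) + 2209680\right) = \left(\frac{- \frac{8}{7} - 1489}{2428} - 574\right) \left(-164 + 2209680\right) = \left(\left(- \frac{10431}{7}\right) \frac{1}{2428} - 574\right) 2209516 = \left(- \frac{10431}{16996} - 574\right) 2209516 = \left(- \frac{9766135}{16996}\right) 2209516 = - \frac{5394607885165}{4249}$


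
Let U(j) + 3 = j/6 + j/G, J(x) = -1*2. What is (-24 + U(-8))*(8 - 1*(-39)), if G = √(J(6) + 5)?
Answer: -3995/3 - 376*√3/3 ≈ -1548.8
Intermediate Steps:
J(x) = -2
G = √3 (G = √(-2 + 5) = √3 ≈ 1.7320)
U(j) = -3 + j/6 + j*√3/3 (U(j) = -3 + (j/6 + j/(√3)) = -3 + (j*(⅙) + j*(√3/3)) = -3 + (j/6 + j*√3/3) = -3 + j/6 + j*√3/3)
(-24 + U(-8))*(8 - 1*(-39)) = (-24 + (-3 + (⅙)*(-8) + (⅓)*(-8)*√3))*(8 - 1*(-39)) = (-24 + (-3 - 4/3 - 8*√3/3))*(8 + 39) = (-24 + (-13/3 - 8*√3/3))*47 = (-85/3 - 8*√3/3)*47 = -3995/3 - 376*√3/3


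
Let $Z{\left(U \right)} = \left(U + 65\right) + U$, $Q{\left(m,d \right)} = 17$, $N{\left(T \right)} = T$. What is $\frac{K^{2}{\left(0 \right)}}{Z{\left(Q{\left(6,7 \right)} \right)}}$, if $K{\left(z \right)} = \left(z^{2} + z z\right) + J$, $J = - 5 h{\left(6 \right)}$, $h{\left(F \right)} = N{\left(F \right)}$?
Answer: $\frac{100}{11} \approx 9.0909$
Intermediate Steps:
$h{\left(F \right)} = F$
$J = -30$ ($J = \left(-5\right) 6 = -30$)
$Z{\left(U \right)} = 65 + 2 U$ ($Z{\left(U \right)} = \left(65 + U\right) + U = 65 + 2 U$)
$K{\left(z \right)} = -30 + 2 z^{2}$ ($K{\left(z \right)} = \left(z^{2} + z z\right) - 30 = \left(z^{2} + z^{2}\right) - 30 = 2 z^{2} - 30 = -30 + 2 z^{2}$)
$\frac{K^{2}{\left(0 \right)}}{Z{\left(Q{\left(6,7 \right)} \right)}} = \frac{\left(-30 + 2 \cdot 0^{2}\right)^{2}}{65 + 2 \cdot 17} = \frac{\left(-30 + 2 \cdot 0\right)^{2}}{65 + 34} = \frac{\left(-30 + 0\right)^{2}}{99} = \left(-30\right)^{2} \cdot \frac{1}{99} = 900 \cdot \frac{1}{99} = \frac{100}{11}$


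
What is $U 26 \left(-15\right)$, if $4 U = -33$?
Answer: $\frac{6435}{2} \approx 3217.5$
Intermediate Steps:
$U = - \frac{33}{4}$ ($U = \frac{1}{4} \left(-33\right) = - \frac{33}{4} \approx -8.25$)
$U 26 \left(-15\right) = \left(- \frac{33}{4}\right) 26 \left(-15\right) = \left(- \frac{429}{2}\right) \left(-15\right) = \frac{6435}{2}$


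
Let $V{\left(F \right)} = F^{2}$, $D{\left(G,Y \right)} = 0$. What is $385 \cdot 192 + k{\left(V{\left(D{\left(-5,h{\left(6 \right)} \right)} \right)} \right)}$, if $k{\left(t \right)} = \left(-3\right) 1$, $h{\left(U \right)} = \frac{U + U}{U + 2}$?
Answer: $73917$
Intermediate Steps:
$h{\left(U \right)} = \frac{2 U}{2 + U}$
$k{\left(t \right)} = -3$
$385 \cdot 192 + k{\left(V{\left(D{\left(-5,h{\left(6 \right)} \right)} \right)} \right)} = 385 \cdot 192 - 3 = 73920 - 3 = 73917$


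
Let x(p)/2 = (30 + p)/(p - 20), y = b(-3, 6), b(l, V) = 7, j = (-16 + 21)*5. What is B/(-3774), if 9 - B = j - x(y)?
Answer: 47/8177 ≈ 0.0057478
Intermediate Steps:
j = 25 (j = 5*5 = 25)
y = 7
x(p) = 2*(30 + p)/(-20 + p) (x(p) = 2*((30 + p)/(p - 20)) = 2*((30 + p)/(-20 + p)) = 2*(30 + p)/(-20 + p))
B = -282/13 (B = 9 - (25 - 2*(30 + 7)/(-20 + 7)) = 9 - (25 - 2*37/(-13)) = 9 - (25 - 2*(-1)*37/13) = 9 - (25 - 1*(-74/13)) = 9 - (25 + 74/13) = 9 - 1*399/13 = 9 - 399/13 = -282/13 ≈ -21.692)
B/(-3774) = -282/13/(-3774) = -282/13*(-1/3774) = 47/8177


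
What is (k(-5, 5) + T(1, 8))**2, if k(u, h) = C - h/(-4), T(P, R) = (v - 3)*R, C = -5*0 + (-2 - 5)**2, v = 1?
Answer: 18769/16 ≈ 1173.1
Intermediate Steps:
C = 49 (C = 0 + (-7)**2 = 0 + 49 = 49)
T(P, R) = -2*R (T(P, R) = (1 - 3)*R = -2*R)
k(u, h) = 49 + h/4 (k(u, h) = 49 - h/(-4) = 49 - h*(-1)/4 = 49 - (-1)*h/4 = 49 + h/4)
(k(-5, 5) + T(1, 8))**2 = ((49 + (1/4)*5) - 2*8)**2 = ((49 + 5/4) - 16)**2 = (201/4 - 16)**2 = (137/4)**2 = 18769/16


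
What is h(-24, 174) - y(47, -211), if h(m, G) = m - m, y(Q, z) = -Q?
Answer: 47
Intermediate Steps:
h(m, G) = 0
h(-24, 174) - y(47, -211) = 0 - (-1)*47 = 0 - 1*(-47) = 0 + 47 = 47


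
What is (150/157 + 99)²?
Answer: 246270249/24649 ≈ 9991.1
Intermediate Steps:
(150/157 + 99)² = (15693/157)² = 246270249/24649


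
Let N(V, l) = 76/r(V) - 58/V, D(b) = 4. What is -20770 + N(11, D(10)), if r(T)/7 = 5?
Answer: -7997644/385 ≈ -20773.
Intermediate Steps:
r(T) = 35 (r(T) = 7*5 = 35)
N(V, l) = 76/35 - 58/V
-20770 + N(11, D(10)) = -20770 + (76/35 - 58/11) = -20770 - 1194/385 = -7997644/385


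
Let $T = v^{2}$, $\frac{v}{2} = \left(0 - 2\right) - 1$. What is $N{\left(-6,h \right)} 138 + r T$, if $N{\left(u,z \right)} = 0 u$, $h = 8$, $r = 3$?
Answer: $108$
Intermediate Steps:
$v = -6$ ($v = 2 \left(\left(0 - 2\right) - 1\right) = 2 \left(-2 - 1\right) = 2 \left(-3\right) = -6$)
$T = 36$ ($T = \left(-6\right)^{2} = 36$)
$N{\left(u,z \right)} = 0$
$N{\left(-6,h \right)} 138 + r T = 0 \cdot 138 + 3 \cdot 36 = 0 + 108 = 108$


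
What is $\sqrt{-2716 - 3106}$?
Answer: $i \sqrt{5822} \approx 76.302 i$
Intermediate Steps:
$\sqrt{-2716 - 3106} = \sqrt{-5822} = i \sqrt{5822}$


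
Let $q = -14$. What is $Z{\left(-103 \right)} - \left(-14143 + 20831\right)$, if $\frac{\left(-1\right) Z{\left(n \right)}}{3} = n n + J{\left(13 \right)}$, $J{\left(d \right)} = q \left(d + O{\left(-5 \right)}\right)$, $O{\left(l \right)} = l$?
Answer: $-38179$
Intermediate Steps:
$J{\left(d \right)} = 70 - 14 d$ ($J{\left(d \right)} = - 14 \left(d - 5\right) = - 14 \left(-5 + d\right) = 70 - 14 d$)
$Z{\left(n \right)} = 336 - 3 n^{2}$ ($Z{\left(n \right)} = - 3 \left(n n + \left(70 - 182\right)\right) = - 3 \left(n^{2} + \left(70 - 182\right)\right) = - 3 \left(n^{2} - 112\right) = - 3 \left(-112 + n^{2}\right) = 336 - 3 n^{2}$)
$Z{\left(-103 \right)} - \left(-14143 + 20831\right) = \left(336 - 3 \left(-103\right)^{2}\right) - \left(-14143 + 20831\right) = \left(336 - 31827\right) - 6688 = -31491 - 6688 = -38179$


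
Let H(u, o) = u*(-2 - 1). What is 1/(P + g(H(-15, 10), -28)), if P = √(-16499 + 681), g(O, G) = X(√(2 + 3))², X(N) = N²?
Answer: 25/16443 - I*√15818/16443 ≈ 0.0015204 - 0.0076488*I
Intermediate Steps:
H(u, o) = -3*u (H(u, o) = u*(-3) = -3*u)
g(O, G) = 25 (g(O, G) = ((√(2 + 3))²)² = ((√5)²)² = 5² = 25)
P = I*√15818 (P = √(-15818) = I*√15818 ≈ 125.77*I)
1/(P + g(H(-15, 10), -28)) = 1/(I*√15818 + 25) = 1/(25 + I*√15818)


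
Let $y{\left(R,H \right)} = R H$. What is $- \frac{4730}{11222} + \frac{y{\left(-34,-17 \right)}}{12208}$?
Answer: $- \frac{12814381}{34249544} \approx -0.37415$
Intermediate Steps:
$y{\left(R,H \right)} = H R$
$- \frac{4730}{11222} + \frac{y{\left(-34,-17 \right)}}{12208} = - \frac{4730}{11222} + \frac{\left(-17\right) \left(-34\right)}{12208} = \left(-4730\right) \frac{1}{11222} + 578 \cdot \frac{1}{12208} = - \frac{2365}{5611} + \frac{289}{6104} = - \frac{12814381}{34249544}$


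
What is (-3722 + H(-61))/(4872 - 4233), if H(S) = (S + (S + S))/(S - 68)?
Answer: -159985/27477 ≈ -5.8225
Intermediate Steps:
H(S) = 3*S/(-68 + S) (H(S) = (S + 2*S)/(-68 + S) = (3*S)/(-68 + S) = 3*S/(-68 + S))
(-3722 + H(-61))/(4872 - 4233) = (-3722 + 3*(-61)/(-68 - 61))/(4872 - 4233) = (-3722 + 3*(-61)/(-129))/639 = (-3722 + 3*(-61)*(-1/129))*(1/639) = (-3722 + 61/43)*(1/639) = -159985/43*1/639 = -159985/27477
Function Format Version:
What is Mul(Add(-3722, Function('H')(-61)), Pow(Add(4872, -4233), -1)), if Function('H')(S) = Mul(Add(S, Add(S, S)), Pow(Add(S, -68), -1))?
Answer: Rational(-159985, 27477) ≈ -5.8225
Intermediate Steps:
Function('H')(S) = Mul(3, S, Pow(Add(-68, S), -1)) (Function('H')(S) = Mul(Add(S, Mul(2, S)), Pow(Add(-68, S), -1)) = Mul(Mul(3, S), Pow(Add(-68, S), -1)) = Mul(3, S, Pow(Add(-68, S), -1)))
Mul(Add(-3722, Function('H')(-61)), Pow(Add(4872, -4233), -1)) = Mul(Add(-3722, Mul(3, -61, Pow(Add(-68, -61), -1))), Pow(Add(4872, -4233), -1)) = Mul(Add(-3722, Mul(3, -61, Pow(-129, -1))), Pow(639, -1)) = Mul(Add(-3722, Mul(3, -61, Rational(-1, 129))), Rational(1, 639)) = Mul(Add(-3722, Rational(61, 43)), Rational(1, 639)) = Mul(Rational(-159985, 43), Rational(1, 639)) = Rational(-159985, 27477)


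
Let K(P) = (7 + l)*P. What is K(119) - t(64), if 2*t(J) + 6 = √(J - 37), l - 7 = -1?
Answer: 1550 - 3*√3/2 ≈ 1547.4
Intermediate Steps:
l = 6 (l = 7 - 1 = 6)
t(J) = -3 + √(-37 + J)/2 (t(J) = -3 + √(J - 37)/2 = -3 + √(-37 + J)/2)
K(P) = 13*P (K(P) = (7 + 6)*P = 13*P)
K(119) - t(64) = 13*119 - (-3 + √(-37 + 64)/2) = 1547 - (-3 + √27/2) = 1547 - (-3 + (3*√3)/2) = 1547 - (-3 + 3*√3/2) = 1547 + (3 - 3*√3/2) = 1550 - 3*√3/2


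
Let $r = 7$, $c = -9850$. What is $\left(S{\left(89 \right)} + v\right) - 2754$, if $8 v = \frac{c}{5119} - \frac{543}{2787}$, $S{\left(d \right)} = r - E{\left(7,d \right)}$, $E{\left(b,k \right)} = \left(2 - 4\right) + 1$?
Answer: $- \frac{104480021557}{38044408} \approx -2746.3$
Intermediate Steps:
$E{\left(b,k \right)} = -1$ ($E{\left(b,k \right)} = -2 + 1 = -1$)
$S{\left(d \right)} = 8$ ($S{\left(d \right)} = 7 - -1 = 7 + 1 = 8$)
$v = - \frac{10077189}{38044408}$ ($v = \frac{- \frac{9850}{5119} - \frac{543}{2787}}{8} = \frac{\left(-9850\right) \frac{1}{5119} - \frac{181}{929}}{8} = \frac{- \frac{9850}{5119} - \frac{181}{929}}{8} = \frac{1}{8} \left(- \frac{10077189}{4755551}\right) = - \frac{10077189}{38044408} \approx -0.26488$)
$\left(S{\left(89 \right)} + v\right) - 2754 = \left(8 - \frac{10077189}{38044408}\right) - 2754 = \frac{294278075}{38044408} - 2754 = - \frac{104480021557}{38044408}$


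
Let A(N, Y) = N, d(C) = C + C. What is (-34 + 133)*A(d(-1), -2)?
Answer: -198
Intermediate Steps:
d(C) = 2*C
(-34 + 133)*A(d(-1), -2) = (-34 + 133)*(2*(-1)) = 99*(-2) = -198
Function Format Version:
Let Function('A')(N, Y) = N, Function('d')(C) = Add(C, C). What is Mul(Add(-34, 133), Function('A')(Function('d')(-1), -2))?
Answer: -198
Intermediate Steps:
Function('d')(C) = Mul(2, C)
Mul(Add(-34, 133), Function('A')(Function('d')(-1), -2)) = Mul(Add(-34, 133), Mul(2, -1)) = Mul(99, -2) = -198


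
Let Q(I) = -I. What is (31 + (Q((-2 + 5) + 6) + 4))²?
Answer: 676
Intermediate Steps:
(31 + (Q((-2 + 5) + 6) + 4))² = (31 + (-((-2 + 5) + 6) + 4))² = (31 + (-(3 + 6) + 4))² = (31 + (-1*9 + 4))² = (31 + (-9 + 4))² = (31 - 5)² = 26² = 676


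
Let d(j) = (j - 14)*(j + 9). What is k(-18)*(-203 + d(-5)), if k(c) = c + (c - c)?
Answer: 5022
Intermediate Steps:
d(j) = (-14 + j)*(9 + j)
k(c) = c (k(c) = c + 0 = c)
k(-18)*(-203 + d(-5)) = -18*(-203 + (-126 + (-5)**2 - 5*(-5))) = -18*(-203 + (-126 + 25 + 25)) = -18*(-203 - 76) = -18*(-279) = 5022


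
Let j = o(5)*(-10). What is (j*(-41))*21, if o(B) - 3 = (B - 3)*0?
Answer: 25830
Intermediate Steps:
o(B) = 3 (o(B) = 3 + (B - 3)*0 = 3 + (-3 + B)*0 = 3 + 0 = 3)
j = -30 (j = 3*(-10) = -30)
(j*(-41))*21 = -30*(-41)*21 = 1230*21 = 25830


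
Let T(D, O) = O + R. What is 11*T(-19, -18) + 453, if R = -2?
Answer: 233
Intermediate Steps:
T(D, O) = -2 + O (T(D, O) = O - 2 = -2 + O)
11*T(-19, -18) + 453 = 11*(-2 - 18) + 453 = 11*(-20) + 453 = -220 + 453 = 233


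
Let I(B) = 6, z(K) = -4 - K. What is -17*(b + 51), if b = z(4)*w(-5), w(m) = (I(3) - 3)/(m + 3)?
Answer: -1071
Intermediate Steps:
w(m) = 3/(3 + m) (w(m) = (6 - 3)/(m + 3) = 3/(3 + m))
b = 12 (b = (-4 - 1*4)*(3/(3 - 5)) = (-4 - 4)*(3/(-2)) = -24*(-1)/2 = -8*(-3/2) = 12)
-17*(b + 51) = -17*(12 + 51) = -17*63 = -1071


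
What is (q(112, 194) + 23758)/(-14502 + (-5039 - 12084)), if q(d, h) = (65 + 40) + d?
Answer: -959/1265 ≈ -0.75810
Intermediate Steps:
q(d, h) = 105 + d
(q(112, 194) + 23758)/(-14502 + (-5039 - 12084)) = ((105 + 112) + 23758)/(-14502 + (-5039 - 12084)) = (217 + 23758)/(-14502 - 17123) = 23975/(-31625) = 23975*(-1/31625) = -959/1265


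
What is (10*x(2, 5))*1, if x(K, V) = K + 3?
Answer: 50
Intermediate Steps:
x(K, V) = 3 + K
(10*x(2, 5))*1 = (10*(3 + 2))*1 = (10*5)*1 = 50*1 = 50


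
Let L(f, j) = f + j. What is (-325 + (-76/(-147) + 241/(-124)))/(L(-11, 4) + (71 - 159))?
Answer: 5950103/1731660 ≈ 3.4361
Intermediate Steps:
(-325 + (-76/(-147) + 241/(-124)))/(L(-11, 4) + (71 - 159)) = (-325 + (-76/(-147) + 241/(-124)))/((-11 + 4) + (71 - 159)) = (-325 + (-76*(-1/147) + 241*(-1/124)))/(-7 - 88) = (-325 + (76/147 - 241/124))/(-95) = (-325 - 26003/18228)*(-1/95) = -5950103/18228*(-1/95) = 5950103/1731660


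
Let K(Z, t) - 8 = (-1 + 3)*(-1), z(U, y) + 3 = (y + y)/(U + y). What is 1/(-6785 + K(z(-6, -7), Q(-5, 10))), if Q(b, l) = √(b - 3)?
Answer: -1/6779 ≈ -0.00014751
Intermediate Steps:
z(U, y) = -3 + 2*y/(U + y) (z(U, y) = -3 + (y + y)/(U + y) = -3 + (2*y)/(U + y) = -3 + 2*y/(U + y))
Q(b, l) = √(-3 + b)
K(Z, t) = 6 (K(Z, t) = 8 + (-1 + 3)*(-1) = 8 + 2*(-1) = 8 - 2 = 6)
1/(-6785 + K(z(-6, -7), Q(-5, 10))) = 1/(-6785 + 6) = 1/(-6779) = -1/6779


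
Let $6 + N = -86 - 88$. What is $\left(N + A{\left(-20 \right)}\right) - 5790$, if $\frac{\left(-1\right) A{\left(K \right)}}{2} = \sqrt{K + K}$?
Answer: $-5970 - 4 i \sqrt{10} \approx -5970.0 - 12.649 i$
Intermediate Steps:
$N = -180$ ($N = -6 - 174 = -180$)
$A{\left(K \right)} = - 2 \sqrt{2} \sqrt{K}$ ($A{\left(K \right)} = - 2 \sqrt{K + K} = - 2 \sqrt{2 K} = - 2 \sqrt{2} \sqrt{K}$)
$\left(N + A{\left(-20 \right)}\right) - 5790 = \left(-180 - 2 \sqrt{2} \sqrt{-20}\right) - 5790 = \left(-180 - 2 \sqrt{2} \cdot 2 i \sqrt{5}\right) - 5790 = \left(-180 - 4 i \sqrt{10}\right) - 5790 = -5970 - 4 i \sqrt{10}$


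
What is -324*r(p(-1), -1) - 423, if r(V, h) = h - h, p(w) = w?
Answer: -423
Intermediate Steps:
r(V, h) = 0
-324*r(p(-1), -1) - 423 = -324*0 - 423 = 0 - 423 = -423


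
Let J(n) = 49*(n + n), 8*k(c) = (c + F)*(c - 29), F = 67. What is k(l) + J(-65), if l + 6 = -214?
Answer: -12863/8 ≈ -1607.9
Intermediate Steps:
l = -220 (l = -6 - 214 = -220)
k(c) = (-29 + c)*(67 + c)/8 (k(c) = ((c + 67)*(c - 29))/8 = ((67 + c)*(-29 + c))/8 = ((-29 + c)*(67 + c))/8 = (-29 + c)*(67 + c)/8)
J(n) = 98*n (J(n) = 49*(2*n) = 98*n)
k(l) + J(-65) = (-1943/8 + (1/8)*(-220)**2 + (19/4)*(-220)) + 98*(-65) = (-1943/8 + (1/8)*48400 - 1045) - 6370 = (-1943/8 + 6050 - 1045) - 6370 = 38097/8 - 6370 = -12863/8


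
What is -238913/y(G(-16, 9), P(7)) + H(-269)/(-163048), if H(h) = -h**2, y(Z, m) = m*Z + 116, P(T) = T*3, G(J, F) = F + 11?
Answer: -2432218833/5462108 ≈ -445.29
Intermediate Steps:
G(J, F) = 11 + F
P(T) = 3*T
y(Z, m) = 116 + Z*m (y(Z, m) = Z*m + 116 = 116 + Z*m)
-238913/y(G(-16, 9), P(7)) + H(-269)/(-163048) = -238913/(116 + (11 + 9)*(3*7)) - 1*(-269)**2/(-163048) = -238913/(116 + 20*21) - 1*72361*(-1/163048) = -238913/(116 + 420) - 72361*(-1/163048) = -238913/536 + 72361/163048 = -2432218833/5462108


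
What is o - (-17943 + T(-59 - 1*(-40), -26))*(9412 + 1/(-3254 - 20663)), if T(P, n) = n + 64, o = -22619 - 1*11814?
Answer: 4029713773654/23917 ≈ 1.6849e+8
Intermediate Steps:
o = -34433 (o = -22619 - 11814 = -34433)
T(P, n) = 64 + n
o - (-17943 + T(-59 - 1*(-40), -26))*(9412 + 1/(-3254 - 20663)) = -34433 - (-17943 + (64 - 26))*(9412 + 1/(-3254 - 20663)) = -34433 - (-17943 + 38)*(9412 + 1/(-23917)) = -34433 - (-17905)*(9412 - 1/23917) = -34433 - (-17905)*225106803/23917 = -34433 - 1*(-4030537307715/23917) = -34433 + 4030537307715/23917 = 4029713773654/23917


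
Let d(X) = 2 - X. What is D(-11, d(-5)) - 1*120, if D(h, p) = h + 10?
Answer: -121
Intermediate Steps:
D(h, p) = 10 + h
D(-11, d(-5)) - 1*120 = (10 - 11) - 1*120 = -1 - 120 = -121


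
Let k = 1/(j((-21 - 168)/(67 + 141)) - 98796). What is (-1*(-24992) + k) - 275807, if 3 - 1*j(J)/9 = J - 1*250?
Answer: -5034923264773/20074251 ≈ -2.5082e+5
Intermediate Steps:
j(J) = 2277 - 9*J (j(J) = 27 - 9*(J - 1*250) = 27 - 9*(J - 250) = 27 - 9*(-250 + J) = 27 + (2250 - 9*J) = 2277 - 9*J)
k = -208/20074251 (k = 1/((2277 - 9*(-21 - 168)/(67 + 141)) - 98796) = 1/((2277 - (-1701)/208) - 98796) = 1/((2277 - 9*(-189/208)) - 98796) = 1/((2277 + 1701/208) - 98796) = 1/(475317/208 - 98796) = 1/(-20074251/208) = -208/20074251 ≈ -1.0362e-5)
(-1*(-24992) + k) - 275807 = (-1*(-24992) - 208/20074251) - 275807 = (24992 - 208/20074251) - 275807 = 501695680784/20074251 - 275807 = -5034923264773/20074251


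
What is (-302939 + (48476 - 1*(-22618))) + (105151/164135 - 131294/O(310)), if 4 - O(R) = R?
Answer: -341850143531/1477215 ≈ -2.3142e+5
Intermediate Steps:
O(R) = 4 - R
(-302939 + (48476 - 1*(-22618))) + (105151/164135 - 131294/O(310)) = (-302939 + (48476 - 1*(-22618))) + (105151/164135 - 131294/(4 - 1*310)) = (-302939 + (48476 + 22618)) + (105151*(1/164135) - 131294/(4 - 310)) = (-302939 + 71094) + (105151/164135 - 131294/(-306)) = -231845 + (105151/164135 - 131294*(-1/306)) = -231845 + (105151/164135 + 65647/153) = -231845 + 634768144/1477215 = -341850143531/1477215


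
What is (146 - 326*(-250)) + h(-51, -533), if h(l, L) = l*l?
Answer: 84247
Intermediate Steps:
h(l, L) = l²
(146 - 326*(-250)) + h(-51, -533) = (146 - 326*(-250)) + (-51)² = (146 + 81500) + 2601 = 81646 + 2601 = 84247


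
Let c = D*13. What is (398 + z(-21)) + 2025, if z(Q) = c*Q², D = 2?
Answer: 13889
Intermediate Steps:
c = 26 (c = 2*13 = 26)
z(Q) = 26*Q²
(398 + z(-21)) + 2025 = (398 + 26*(-21)²) + 2025 = (398 + 26*441) + 2025 = (398 + 11466) + 2025 = 11864 + 2025 = 13889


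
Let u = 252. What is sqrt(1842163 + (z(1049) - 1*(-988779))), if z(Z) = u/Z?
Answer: sqrt(3115171672090)/1049 ≈ 1682.5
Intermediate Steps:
z(Z) = 252/Z
sqrt(1842163 + (z(1049) - 1*(-988779))) = sqrt(1842163 + (252/1049 - 1*(-988779))) = sqrt(1842163 + (252*(1/1049) + 988779)) = sqrt(1842163 + (252/1049 + 988779)) = sqrt(1842163 + 1037229423/1049) = sqrt(2969658410/1049) = sqrt(3115171672090)/1049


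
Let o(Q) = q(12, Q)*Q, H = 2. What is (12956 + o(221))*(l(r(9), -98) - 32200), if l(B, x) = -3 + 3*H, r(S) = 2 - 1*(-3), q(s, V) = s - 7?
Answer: -452722017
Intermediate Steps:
q(s, V) = -7 + s
r(S) = 5 (r(S) = 2 + 3 = 5)
o(Q) = 5*Q (o(Q) = (-7 + 12)*Q = 5*Q)
l(B, x) = 3 (l(B, x) = -3 + 3*2 = -3 + 6 = 3)
(12956 + o(221))*(l(r(9), -98) - 32200) = (12956 + 5*221)*(3 - 32200) = (12956 + 1105)*(-32197) = 14061*(-32197) = -452722017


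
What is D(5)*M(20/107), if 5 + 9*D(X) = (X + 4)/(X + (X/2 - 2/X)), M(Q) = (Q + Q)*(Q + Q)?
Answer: -424000/7315911 ≈ -0.057956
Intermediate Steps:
M(Q) = 4*Q**2 (M(Q) = (2*Q)*(2*Q) = 4*Q**2)
D(X) = -5/9 + (4 + X)/(9*(-2/X + 3*X/2)) (D(X) = -5/9 + ((X + 4)/(X + (X/2 - 2/X)))/9 = -5/9 + ((4 + X)/(X + (X*(1/2) - 2/X)))/9 = -5/9 + ((4 + X)/(X + (X/2 - 2/X)))/9 = -5/9 + ((4 + X)/(-2/X + 3*X/2))/9 = -5/9 + (4 + X)/(9*(-2/X + 3*X/2)))
D(5)*M(20/107) = ((20 - 13*5**2 + 8*5)/(9*(-4 + 3*5**2)))*(4*(20/107)**2) = ((20 - 13*25 + 40)/(9*(-4 + 3*25)))*(4*(20*(1/107))**2) = ((20 - 325 + 40)/(9*(-4 + 75)))*(4*(20/107)**2) = ((1/9)*(-265)/71)*(4*(400/11449)) = ((1/9)*(1/71)*(-265))*(1600/11449) = -265/639*1600/11449 = -424000/7315911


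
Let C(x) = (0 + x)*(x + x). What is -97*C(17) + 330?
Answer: -55736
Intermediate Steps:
C(x) = 2*x² (C(x) = x*(2*x) = 2*x²)
-97*C(17) + 330 = -194*17² + 330 = -194*289 + 330 = -97*578 + 330 = -56066 + 330 = -55736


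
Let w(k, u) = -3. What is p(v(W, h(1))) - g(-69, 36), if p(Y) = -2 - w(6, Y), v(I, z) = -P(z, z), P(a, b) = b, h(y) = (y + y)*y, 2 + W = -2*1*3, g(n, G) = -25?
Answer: 26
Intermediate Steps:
W = -8 (W = -2 - 2*1*3 = -2 - 2*3 = -2 - 6 = -8)
h(y) = 2*y² (h(y) = (2*y)*y = 2*y²)
v(I, z) = -z
p(Y) = 1 (p(Y) = -2 - 1*(-3) = -2 + 3 = 1)
p(v(W, h(1))) - g(-69, 36) = 1 - 1*(-25) = 1 + 25 = 26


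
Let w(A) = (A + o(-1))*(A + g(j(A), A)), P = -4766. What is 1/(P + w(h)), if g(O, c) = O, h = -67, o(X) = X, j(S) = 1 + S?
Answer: 1/4278 ≈ 0.00023375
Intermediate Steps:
w(A) = (1 + 2*A)*(-1 + A) (w(A) = (A - 1)*(A + (1 + A)) = (-1 + A)*(1 + 2*A) = (1 + 2*A)*(-1 + A))
1/(P + w(h)) = 1/(-4766 + (-1 - 1*(-67) + 2*(-67)²)) = 1/(-4766 + (-1 + 67 + 2*4489)) = 1/(-4766 + (-1 + 67 + 8978)) = 1/(-4766 + 9044) = 1/4278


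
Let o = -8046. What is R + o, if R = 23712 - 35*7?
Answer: 15421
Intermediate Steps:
R = 23467 (R = 23712 - 1*245 = 23712 - 245 = 23467)
R + o = 23467 - 8046 = 15421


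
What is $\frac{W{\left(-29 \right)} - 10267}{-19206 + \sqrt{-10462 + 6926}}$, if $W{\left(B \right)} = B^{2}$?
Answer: $\frac{45258939}{92218493} + \frac{9426 i \sqrt{221}}{92218493} \approx 0.49078 + 0.0015195 i$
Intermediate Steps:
$\frac{W{\left(-29 \right)} - 10267}{-19206 + \sqrt{-10462 + 6926}} = \frac{\left(-29\right)^{2} - 10267}{-19206 + \sqrt{-10462 + 6926}} = \frac{841 - 10267}{-19206 + \sqrt{-3536}} = - \frac{9426}{-19206 + 4 i \sqrt{221}}$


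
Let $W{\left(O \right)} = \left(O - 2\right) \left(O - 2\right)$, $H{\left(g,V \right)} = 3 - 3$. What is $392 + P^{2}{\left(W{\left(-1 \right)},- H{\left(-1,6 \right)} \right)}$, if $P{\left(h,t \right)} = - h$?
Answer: $473$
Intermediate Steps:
$H{\left(g,V \right)} = 0$
$W{\left(O \right)} = \left(-2 + O\right)^{2}$ ($W{\left(O \right)} = \left(-2 + O\right) \left(-2 + O\right) = \left(-2 + O\right)^{2}$)
$392 + P^{2}{\left(W{\left(-1 \right)},- H{\left(-1,6 \right)} \right)} = 392 + \left(- \left(-2 - 1\right)^{2}\right)^{2} = 392 + \left(- \left(-3\right)^{2}\right)^{2} = 392 + \left(\left(-1\right) 9\right)^{2} = 392 + \left(-9\right)^{2} = 392 + 81 = 473$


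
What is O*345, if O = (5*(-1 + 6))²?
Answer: 215625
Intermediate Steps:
O = 625 (O = (5*5)² = 25² = 625)
O*345 = 625*345 = 215625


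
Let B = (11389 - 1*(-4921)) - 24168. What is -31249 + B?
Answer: -39107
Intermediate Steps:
B = -7858 (B = (11389 + 4921) - 24168 = 16310 - 24168 = -7858)
-31249 + B = -31249 - 7858 = -39107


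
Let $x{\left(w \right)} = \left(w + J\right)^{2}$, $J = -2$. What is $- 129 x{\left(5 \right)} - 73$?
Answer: $-1234$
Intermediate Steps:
$x{\left(w \right)} = \left(-2 + w\right)^{2}$ ($x{\left(w \right)} = \left(w - 2\right)^{2} = \left(-2 + w\right)^{2}$)
$- 129 x{\left(5 \right)} - 73 = - 129 \left(-2 + 5\right)^{2} - 73 = - 129 \cdot 3^{2} - 73 = \left(-129\right) 9 - 73 = -1161 - 73 = -1234$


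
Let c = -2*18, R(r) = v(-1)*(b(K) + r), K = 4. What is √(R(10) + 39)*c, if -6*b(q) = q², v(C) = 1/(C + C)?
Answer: -12*√318 ≈ -213.99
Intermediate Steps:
v(C) = 1/(2*C)
b(q) = -q²/6
R(r) = 4/3 - r/2 (R(r) = ((½)/(-1))*(-⅙*4² + r) = ((½)*(-1))*(-⅙*16 + r) = -(-8/3 + r)/2 = 4/3 - r/2)
c = -36
√(R(10) + 39)*c = √((4/3 - ½*10) + 39)*(-36) = √((4/3 - 5) + 39)*(-36) = √(-11/3 + 39)*(-36) = √(106/3)*(-36) = (√318/3)*(-36) = -12*√318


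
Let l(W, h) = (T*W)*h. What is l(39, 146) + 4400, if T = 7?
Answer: 44258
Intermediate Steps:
l(W, h) = 7*W*h (l(W, h) = (7*W)*h = 7*W*h)
l(39, 146) + 4400 = 7*39*146 + 4400 = 39858 + 4400 = 44258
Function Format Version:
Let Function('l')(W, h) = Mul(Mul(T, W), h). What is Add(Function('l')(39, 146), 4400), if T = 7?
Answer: 44258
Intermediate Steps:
Function('l')(W, h) = Mul(7, W, h) (Function('l')(W, h) = Mul(Mul(7, W), h) = Mul(7, W, h))
Add(Function('l')(39, 146), 4400) = Add(Mul(7, 39, 146), 4400) = Add(39858, 4400) = 44258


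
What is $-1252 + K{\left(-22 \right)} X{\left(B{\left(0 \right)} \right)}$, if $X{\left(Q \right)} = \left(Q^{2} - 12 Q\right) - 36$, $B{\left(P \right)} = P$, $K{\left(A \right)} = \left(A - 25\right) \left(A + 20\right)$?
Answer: $-4636$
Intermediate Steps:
$K{\left(A \right)} = \left(-25 + A\right) \left(20 + A\right)$
$X{\left(Q \right)} = -36 + Q^{2} - 12 Q$
$-1252 + K{\left(-22 \right)} X{\left(B{\left(0 \right)} \right)} = -1252 + \left(-500 + \left(-22\right)^{2} - -110\right) \left(-36 + 0^{2} - 0\right) = -1252 + \left(-500 + 484 + 110\right) \left(-36 + 0 + 0\right) = -1252 + 94 \left(-36\right) = -1252 - 3384 = -4636$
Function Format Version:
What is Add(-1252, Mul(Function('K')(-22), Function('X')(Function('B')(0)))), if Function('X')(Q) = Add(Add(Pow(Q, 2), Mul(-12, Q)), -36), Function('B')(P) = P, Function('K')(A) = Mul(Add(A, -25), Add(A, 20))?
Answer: -4636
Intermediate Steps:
Function('K')(A) = Mul(Add(-25, A), Add(20, A))
Function('X')(Q) = Add(-36, Pow(Q, 2), Mul(-12, Q))
Add(-1252, Mul(Function('K')(-22), Function('X')(Function('B')(0)))) = Add(-1252, Mul(Add(-500, Pow(-22, 2), Mul(-5, -22)), Add(-36, Pow(0, 2), Mul(-12, 0)))) = Add(-1252, Mul(Add(-500, 484, 110), Add(-36, 0, 0))) = Add(-1252, Mul(94, -36)) = Add(-1252, -3384) = -4636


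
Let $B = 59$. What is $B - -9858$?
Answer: $9917$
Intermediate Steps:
$B - -9858 = 59 - -9858 = 59 + 9858 = 9917$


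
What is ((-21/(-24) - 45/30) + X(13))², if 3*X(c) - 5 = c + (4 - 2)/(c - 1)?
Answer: 152881/5184 ≈ 29.491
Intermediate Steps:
X(c) = 5/3 + c/3 + 2/(3*(-1 + c)) (X(c) = 5/3 + (c + (4 - 2)/(c - 1))/3 = 5/3 + (c + 2/(-1 + c))/3 = 5/3 + (c/3 + 2/(3*(-1 + c))) = 5/3 + c/3 + 2/(3*(-1 + c)))
((-21/(-24) - 45/30) + X(13))² = ((-21/(-24) - 45/30) + (-3 + 13² + 4*13)/(3*(-1 + 13)))² = ((-21*(-1/24) - 45*1/30) + (⅓)*(-3 + 169 + 52)/12)² = ((7/8 - 3/2) + (⅓)*(1/12)*218)² = (-5/8 + 109/18)² = (391/72)² = 152881/5184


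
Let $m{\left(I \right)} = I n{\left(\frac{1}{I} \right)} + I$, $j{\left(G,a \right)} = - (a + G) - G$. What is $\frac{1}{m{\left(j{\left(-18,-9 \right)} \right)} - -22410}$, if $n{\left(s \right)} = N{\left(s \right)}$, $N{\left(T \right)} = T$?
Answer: $\frac{1}{22456} \approx 4.4532 \cdot 10^{-5}$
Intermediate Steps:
$n{\left(s \right)} = s$
$j{\left(G,a \right)} = - a - 2 G$ ($j{\left(G,a \right)} = - (G + a) - G = \left(- G - a\right) - G = - a - 2 G$)
$m{\left(I \right)} = 1 + I$ ($m{\left(I \right)} = \frac{I}{I} + I = 1 + I$)
$\frac{1}{m{\left(j{\left(-18,-9 \right)} \right)} - -22410} = \frac{1}{\left(1 - -45\right) - -22410} = \frac{1}{\left(1 + \left(9 + 36\right)\right) + 22410} = \frac{1}{\left(1 + 45\right) + 22410} = \frac{1}{46 + 22410} = \frac{1}{22456}$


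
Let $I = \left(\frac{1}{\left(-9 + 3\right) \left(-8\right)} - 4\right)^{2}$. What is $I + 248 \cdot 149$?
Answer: $\frac{85173889}{2304} \approx 36968.0$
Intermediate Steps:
$I = \frac{36481}{2304}$ ($I = \left(\frac{1}{-6} \left(- \frac{1}{8}\right) - 4\right)^{2} = \left(\left(- \frac{1}{6}\right) \left(- \frac{1}{8}\right) - 4\right)^{2} = \left(\frac{1}{48} - 4\right)^{2} = \left(- \frac{191}{48}\right)^{2} = \frac{36481}{2304} \approx 15.834$)
$I + 248 \cdot 149 = \frac{36481}{2304} + 248 \cdot 149 = \frac{36481}{2304} + 36952 = \frac{85173889}{2304}$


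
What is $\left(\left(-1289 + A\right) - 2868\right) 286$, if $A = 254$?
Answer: $-1116258$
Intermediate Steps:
$\left(\left(-1289 + A\right) - 2868\right) 286 = \left(\left(-1289 + 254\right) - 2868\right) 286 = \left(-1035 - 2868\right) 286 = \left(-3903\right) 286 = -1116258$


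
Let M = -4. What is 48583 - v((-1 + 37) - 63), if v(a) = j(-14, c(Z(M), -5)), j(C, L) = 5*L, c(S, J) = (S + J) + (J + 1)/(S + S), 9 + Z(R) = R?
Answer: 632739/13 ≈ 48672.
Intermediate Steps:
Z(R) = -9 + R
c(S, J) = J + S + (1 + J)/(2*S) (c(S, J) = (J + S) + (1 + J)/((2*S)) = (J + S) + (1 + J)*(1/(2*S)) = (J + S) + (1 + J)/(2*S) = J + S + (1 + J)/(2*S))
v(a) = -1160/13 (v(a) = 5*((1 - 5 + 2*(-9 - 4)*(-5 + (-9 - 4)))/(2*(-9 - 4))) = 5*((½)*(1 - 5 + 2*(-13)*(-5 - 13))/(-13)) = 5*((½)*(-1/13)*(1 - 5 + 2*(-13)*(-18))) = 5*((½)*(-1/13)*(1 - 5 + 468)) = 5*((½)*(-1/13)*464) = 5*(-232/13) = -1160/13)
48583 - v((-1 + 37) - 63) = 48583 - 1*(-1160/13) = 48583 + 1160/13 = 632739/13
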